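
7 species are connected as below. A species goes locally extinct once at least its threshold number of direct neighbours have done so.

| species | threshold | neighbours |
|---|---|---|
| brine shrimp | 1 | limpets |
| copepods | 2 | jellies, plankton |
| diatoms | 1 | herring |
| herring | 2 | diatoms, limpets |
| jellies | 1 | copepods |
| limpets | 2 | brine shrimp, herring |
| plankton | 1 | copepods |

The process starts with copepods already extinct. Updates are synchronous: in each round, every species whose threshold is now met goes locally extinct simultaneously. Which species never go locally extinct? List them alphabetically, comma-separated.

Round 1 — copepods goes locally extinct (initial).
Round 2 — checking thresholds:
  jellies: 1 of 1 neighbours ≥ 1, goes locally extinct.
  plankton: 1 of 1 neighbours ≥ 1, goes locally extinct.
Round 3 — no new extinctions; cascade stops.

brine shrimp, diatoms, herring, limpets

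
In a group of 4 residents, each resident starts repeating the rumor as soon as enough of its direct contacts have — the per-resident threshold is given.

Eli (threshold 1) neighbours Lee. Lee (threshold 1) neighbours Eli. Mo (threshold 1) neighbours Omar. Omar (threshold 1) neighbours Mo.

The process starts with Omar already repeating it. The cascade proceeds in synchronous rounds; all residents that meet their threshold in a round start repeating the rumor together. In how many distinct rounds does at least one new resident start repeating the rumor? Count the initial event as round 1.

Round 1 — Omar starts repeating the rumor (initial).
Round 2 — checking thresholds:
  Mo: 1 of 1 neighbours ≥ 1, starts repeating the rumor.
Round 3 — no new spreads; cascade stops.

2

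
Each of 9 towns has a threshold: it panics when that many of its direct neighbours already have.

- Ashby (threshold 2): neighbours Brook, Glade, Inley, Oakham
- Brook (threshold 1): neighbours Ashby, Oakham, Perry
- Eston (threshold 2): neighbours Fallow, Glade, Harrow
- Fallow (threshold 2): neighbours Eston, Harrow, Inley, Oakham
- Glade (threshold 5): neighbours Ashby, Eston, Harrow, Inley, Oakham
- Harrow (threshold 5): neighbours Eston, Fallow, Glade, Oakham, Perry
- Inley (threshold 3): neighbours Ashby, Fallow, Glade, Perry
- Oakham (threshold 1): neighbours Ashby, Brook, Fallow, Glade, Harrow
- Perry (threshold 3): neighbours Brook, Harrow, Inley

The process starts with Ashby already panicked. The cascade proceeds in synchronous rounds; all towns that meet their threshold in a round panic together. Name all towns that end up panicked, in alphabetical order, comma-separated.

Ashby, Brook, Oakham

Round 1 — Ashby panics (initial).
Round 2 — checking thresholds:
  Brook: 1 of 3 neighbours ≥ 1, panics.
  Glade: 1 of 5 neighbours < 5, not yet.
  Inley: 1 of 4 neighbours < 3, not yet.
  Oakham: 1 of 5 neighbours ≥ 1, panics.
Round 3 — no new panics; cascade stops.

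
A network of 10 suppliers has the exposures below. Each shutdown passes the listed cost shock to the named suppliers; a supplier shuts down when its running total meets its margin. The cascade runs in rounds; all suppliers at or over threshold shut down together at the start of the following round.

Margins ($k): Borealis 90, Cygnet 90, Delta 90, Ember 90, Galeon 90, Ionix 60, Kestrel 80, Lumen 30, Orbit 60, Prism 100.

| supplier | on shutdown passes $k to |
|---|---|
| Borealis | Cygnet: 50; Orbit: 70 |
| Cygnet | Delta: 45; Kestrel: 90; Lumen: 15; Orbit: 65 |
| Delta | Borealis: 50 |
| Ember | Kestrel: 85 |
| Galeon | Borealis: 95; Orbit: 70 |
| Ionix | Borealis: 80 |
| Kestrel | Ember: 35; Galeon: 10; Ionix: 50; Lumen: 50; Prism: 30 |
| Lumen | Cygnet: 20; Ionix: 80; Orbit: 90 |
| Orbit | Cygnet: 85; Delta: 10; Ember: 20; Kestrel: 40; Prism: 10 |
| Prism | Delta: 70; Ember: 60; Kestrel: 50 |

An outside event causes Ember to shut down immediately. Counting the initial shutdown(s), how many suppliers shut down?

Round 1 — Ember shuts down (initial).
  Kestrel: +85 → 85 ≥ 80
Round 2 — Kestrel shuts down.
  Galeon: +10 → 10 < 90
  Ionix: +50 → 50 < 60
  Lumen: +50 → 50 ≥ 30
  Prism: +30 → 30 < 100
Round 3 — Lumen shuts down.
  Cygnet: +20 → 20 < 90
  Ionix: +80 → 130 ≥ 60
  Orbit: +90 → 90 ≥ 60
Round 4 — Ionix, Orbit shut down.
  Borealis: +80 → 80 < 90
  Cygnet: +85 → 105 ≥ 90
  Delta: +10 → 10 < 90
  Prism: +10 → 40 < 100
Round 5 — Cygnet shuts down.
  Delta: +45 → 55 < 90
No further shutdowns.

6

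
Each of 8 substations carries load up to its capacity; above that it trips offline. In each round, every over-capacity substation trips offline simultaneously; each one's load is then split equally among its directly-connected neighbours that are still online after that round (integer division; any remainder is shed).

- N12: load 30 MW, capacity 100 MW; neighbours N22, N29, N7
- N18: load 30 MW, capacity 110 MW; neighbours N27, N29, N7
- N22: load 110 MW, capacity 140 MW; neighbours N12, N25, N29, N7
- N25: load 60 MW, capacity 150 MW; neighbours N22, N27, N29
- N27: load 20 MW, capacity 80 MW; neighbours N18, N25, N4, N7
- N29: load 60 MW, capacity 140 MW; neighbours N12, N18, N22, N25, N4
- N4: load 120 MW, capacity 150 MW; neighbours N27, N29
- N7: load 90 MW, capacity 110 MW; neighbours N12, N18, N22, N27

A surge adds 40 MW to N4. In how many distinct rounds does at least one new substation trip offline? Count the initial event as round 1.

6

Round 1 — N4 at 160 > 150. N4 trips offline.
  N4 sheds 160 MW to N27, N29: 80 each.
    N27: 20+80 = 100 > 80
    N29: 60+80 = 140 ≤ 140
Round 2 — N27 trips offline.
  N27 sheds 100 MW to N18, N25, N7: 33 each (1 lost).
    N18: 30+33 = 63 ≤ 110
    N25: 60+33 = 93 ≤ 150
    N7: 90+33 = 123 > 110
Round 3 — N7 trips offline.
  N7 sheds 123 MW to N12, N18, N22: 41 each.
    N12: 30+41 = 71 ≤ 100
    N18: 63+41 = 104 ≤ 110
    N22: 110+41 = 151 > 140
Round 4 — N22 trips offline.
  N22 sheds 151 MW to N12, N25, N29: 50 each (1 lost).
    N12: 71+50 = 121 > 100
    N25: 93+50 = 143 ≤ 150
    N29: 140+50 = 190 > 140
Round 5 — N12, N29 trip offline.
  N12 sheds 121 MW: no online neighbours, lost.
  N29 sheds 190 MW to N18, N25: 95 each.
    N18: 104+95 = 199 > 110
    N25: 143+95 = 238 > 150
Round 6 — N18, N25 trip offline.
  N18 sheds 199 MW: no online neighbours, lost.
  N25 sheds 238 MW: no online neighbours, lost.
No further trips.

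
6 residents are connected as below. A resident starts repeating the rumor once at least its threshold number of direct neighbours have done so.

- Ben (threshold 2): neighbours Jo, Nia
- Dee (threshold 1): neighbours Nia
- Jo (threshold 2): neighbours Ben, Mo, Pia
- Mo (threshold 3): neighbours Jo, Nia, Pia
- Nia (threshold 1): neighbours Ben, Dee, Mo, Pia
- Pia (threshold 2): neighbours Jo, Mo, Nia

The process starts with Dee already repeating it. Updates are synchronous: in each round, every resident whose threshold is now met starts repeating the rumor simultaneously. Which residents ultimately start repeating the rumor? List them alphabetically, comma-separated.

Dee, Nia

Round 1 — Dee starts repeating the rumor (initial).
Round 2 — checking thresholds:
  Nia: 1 of 4 neighbours ≥ 1, starts repeating the rumor.
Round 3 — no new spreads; cascade stops.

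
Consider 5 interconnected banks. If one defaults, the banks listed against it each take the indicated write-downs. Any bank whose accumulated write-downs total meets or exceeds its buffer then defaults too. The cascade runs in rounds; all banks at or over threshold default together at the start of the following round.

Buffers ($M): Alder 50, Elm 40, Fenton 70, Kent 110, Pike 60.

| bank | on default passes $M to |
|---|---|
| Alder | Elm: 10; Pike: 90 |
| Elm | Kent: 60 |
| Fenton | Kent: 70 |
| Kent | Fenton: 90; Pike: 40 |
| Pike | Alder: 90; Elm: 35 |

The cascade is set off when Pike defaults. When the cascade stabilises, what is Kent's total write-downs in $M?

60

Round 1 — Pike defaults (initial).
  Alder: +90 → 90 ≥ 50
  Elm: +35 → 35 < 40
Round 2 — Alder defaults.
  Elm: +10 → 45 ≥ 40
Round 3 — Elm defaults.
  Kent: +60 → 60 < 110
No further defaults.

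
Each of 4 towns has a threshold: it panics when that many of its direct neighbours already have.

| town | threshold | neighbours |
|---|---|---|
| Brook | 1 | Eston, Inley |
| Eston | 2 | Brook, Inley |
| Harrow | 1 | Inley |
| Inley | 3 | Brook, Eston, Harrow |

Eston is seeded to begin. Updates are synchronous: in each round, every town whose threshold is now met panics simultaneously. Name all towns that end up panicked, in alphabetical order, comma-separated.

Round 1 — Eston panics (initial).
Round 2 — checking thresholds:
  Brook: 1 of 2 neighbours ≥ 1, panics.
  Inley: 1 of 3 neighbours < 3, holds.
Round 3 — no new panics; cascade stops.

Brook, Eston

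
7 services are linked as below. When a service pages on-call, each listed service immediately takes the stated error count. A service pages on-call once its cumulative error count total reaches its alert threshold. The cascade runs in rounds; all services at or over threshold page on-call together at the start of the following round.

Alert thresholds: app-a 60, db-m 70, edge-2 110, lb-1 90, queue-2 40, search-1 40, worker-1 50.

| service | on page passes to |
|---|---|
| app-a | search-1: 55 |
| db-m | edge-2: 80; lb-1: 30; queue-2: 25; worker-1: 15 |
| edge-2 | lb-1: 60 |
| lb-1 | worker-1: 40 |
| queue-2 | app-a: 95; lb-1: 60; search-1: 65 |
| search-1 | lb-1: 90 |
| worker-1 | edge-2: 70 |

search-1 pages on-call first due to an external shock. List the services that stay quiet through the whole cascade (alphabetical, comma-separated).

app-a, db-m, edge-2, queue-2, worker-1

Round 1 — search-1 pages on-call (initial).
  lb-1: +90 → 90 ≥ 90
Round 2 — lb-1 pages on-call.
  worker-1: +40 → 40 < 50
No further pages.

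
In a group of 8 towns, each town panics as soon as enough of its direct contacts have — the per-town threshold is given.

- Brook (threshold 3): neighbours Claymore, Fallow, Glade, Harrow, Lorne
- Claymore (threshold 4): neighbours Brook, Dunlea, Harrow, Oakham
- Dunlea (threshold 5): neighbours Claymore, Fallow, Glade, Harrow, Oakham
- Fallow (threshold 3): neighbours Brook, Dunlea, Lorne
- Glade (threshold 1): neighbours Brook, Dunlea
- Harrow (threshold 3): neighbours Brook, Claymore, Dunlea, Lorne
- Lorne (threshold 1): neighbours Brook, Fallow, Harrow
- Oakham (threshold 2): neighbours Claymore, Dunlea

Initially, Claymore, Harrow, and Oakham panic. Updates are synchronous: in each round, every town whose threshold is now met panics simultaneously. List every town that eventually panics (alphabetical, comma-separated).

Brook, Claymore, Glade, Harrow, Lorne, Oakham

Round 1 — Claymore, Harrow, Oakham panic (initial).
Round 2 — checking thresholds:
  Brook: 2 of 5 neighbours < 3, below threshold.
  Dunlea: 3 of 5 neighbours < 5, below threshold.
  Lorne: 1 of 3 neighbours ≥ 1, panics.
Round 3 — checking thresholds:
  Brook: 3 of 5 neighbours ≥ 3, panics.
  Dunlea: 3 of 5 neighbours < 5, below threshold.
  Fallow: 1 of 3 neighbours < 3, below threshold.
Round 4 — checking thresholds:
  Dunlea: 3 of 5 neighbours < 5, below threshold.
  Fallow: 2 of 3 neighbours < 3, below threshold.
  Glade: 1 of 2 neighbours ≥ 1, panics.
Round 5 — no new panics; cascade stops.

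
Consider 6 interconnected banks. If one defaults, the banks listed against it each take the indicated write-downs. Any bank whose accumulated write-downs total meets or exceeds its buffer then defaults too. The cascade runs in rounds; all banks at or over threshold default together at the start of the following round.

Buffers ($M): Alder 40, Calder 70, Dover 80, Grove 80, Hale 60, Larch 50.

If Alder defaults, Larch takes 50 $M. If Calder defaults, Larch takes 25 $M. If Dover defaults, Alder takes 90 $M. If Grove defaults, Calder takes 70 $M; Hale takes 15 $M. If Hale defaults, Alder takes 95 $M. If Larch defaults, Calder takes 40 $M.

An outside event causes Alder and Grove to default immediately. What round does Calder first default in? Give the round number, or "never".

Round 1 — Alder, Grove default (initial).
  Calder: +70 → 70 ≥ 70
  Hale: +15 → 15 < 60
  Larch: +50 → 50 ≥ 50
Round 2 — Calder, Larch default.
No further defaults.

2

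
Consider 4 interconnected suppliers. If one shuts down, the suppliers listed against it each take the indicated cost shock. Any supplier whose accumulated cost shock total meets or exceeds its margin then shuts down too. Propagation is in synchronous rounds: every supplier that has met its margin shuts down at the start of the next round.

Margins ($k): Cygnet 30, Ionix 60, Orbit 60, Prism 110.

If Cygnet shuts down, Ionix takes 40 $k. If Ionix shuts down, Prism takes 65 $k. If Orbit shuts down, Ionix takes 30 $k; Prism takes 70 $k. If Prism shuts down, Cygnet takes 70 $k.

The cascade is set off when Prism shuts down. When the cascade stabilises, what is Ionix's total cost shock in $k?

40

Round 1 — Prism shuts down (initial).
  Cygnet: +70 → 70 ≥ 30
Round 2 — Cygnet shuts down.
  Ionix: +40 → 40 < 60
No further shutdowns.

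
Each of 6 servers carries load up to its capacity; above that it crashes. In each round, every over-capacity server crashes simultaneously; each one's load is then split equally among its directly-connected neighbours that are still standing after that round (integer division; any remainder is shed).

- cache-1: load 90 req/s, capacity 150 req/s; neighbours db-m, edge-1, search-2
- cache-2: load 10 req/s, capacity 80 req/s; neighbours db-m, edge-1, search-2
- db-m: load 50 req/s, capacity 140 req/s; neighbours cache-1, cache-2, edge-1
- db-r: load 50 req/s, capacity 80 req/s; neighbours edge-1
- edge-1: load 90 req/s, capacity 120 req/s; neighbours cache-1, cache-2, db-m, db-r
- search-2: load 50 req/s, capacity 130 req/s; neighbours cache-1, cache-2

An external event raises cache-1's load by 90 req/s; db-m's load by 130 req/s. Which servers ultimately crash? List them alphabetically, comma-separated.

cache-1, cache-2, db-m, db-r, edge-1, search-2

Round 1 — cache-1 at 180 > 150; db-m at 180 > 140. cache-1, db-m crash.
  cache-1 sheds 180 req/s to edge-1, search-2: 90 each.
    edge-1: 90+90 = 180 > 120
    search-2: 50+90 = 140 > 130
  db-m sheds 180 req/s to cache-2, edge-1: 90 each.
    cache-2: 10+90 = 100 > 80
    edge-1: 180+90 = 270 > 120
Round 2 — cache-2, edge-1, search-2 crash.
  cache-2 sheds 100 req/s: no online neighbours, lost.
  edge-1 sheds 270 req/s to db-r: 270 each.
    db-r: 50+270 = 320 > 80
  search-2 sheds 140 req/s: no online neighbours, lost.
Round 3 — db-r crashes.
  db-r sheds 320 req/s: no online neighbours, lost.
No further crashes.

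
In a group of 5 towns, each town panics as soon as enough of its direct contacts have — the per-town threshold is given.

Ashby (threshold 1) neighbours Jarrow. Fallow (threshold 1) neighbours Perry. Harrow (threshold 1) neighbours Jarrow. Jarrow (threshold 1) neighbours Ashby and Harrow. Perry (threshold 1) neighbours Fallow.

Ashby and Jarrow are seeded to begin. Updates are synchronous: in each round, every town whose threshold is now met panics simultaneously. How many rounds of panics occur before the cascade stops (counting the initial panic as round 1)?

2

Round 1 — Ashby, Jarrow panic (initial).
Round 2 — checking thresholds:
  Harrow: 1 of 1 neighbours ≥ 1, panics.
Round 3 — no new panics; cascade stops.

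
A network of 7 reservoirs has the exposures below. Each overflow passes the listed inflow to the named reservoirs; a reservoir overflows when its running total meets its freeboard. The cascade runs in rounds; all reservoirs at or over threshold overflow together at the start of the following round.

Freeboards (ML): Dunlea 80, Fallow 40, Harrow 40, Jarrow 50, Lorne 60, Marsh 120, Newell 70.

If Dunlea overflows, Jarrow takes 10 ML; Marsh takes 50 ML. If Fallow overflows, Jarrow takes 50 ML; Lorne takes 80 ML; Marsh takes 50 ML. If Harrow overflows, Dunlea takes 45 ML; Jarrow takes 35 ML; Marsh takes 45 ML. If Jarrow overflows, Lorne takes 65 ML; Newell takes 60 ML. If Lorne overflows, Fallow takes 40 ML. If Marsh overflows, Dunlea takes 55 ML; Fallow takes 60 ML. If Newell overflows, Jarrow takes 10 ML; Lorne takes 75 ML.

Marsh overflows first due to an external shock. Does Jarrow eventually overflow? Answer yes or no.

yes

Round 1 — Marsh overflows (initial).
  Dunlea: +55 → 55 < 80
  Fallow: +60 → 60 ≥ 40
Round 2 — Fallow overflows.
  Jarrow: +50 → 50 ≥ 50
  Lorne: +80 → 80 ≥ 60
Round 3 — Jarrow, Lorne overflow.
  Newell: +60 → 60 < 70
No further overflows.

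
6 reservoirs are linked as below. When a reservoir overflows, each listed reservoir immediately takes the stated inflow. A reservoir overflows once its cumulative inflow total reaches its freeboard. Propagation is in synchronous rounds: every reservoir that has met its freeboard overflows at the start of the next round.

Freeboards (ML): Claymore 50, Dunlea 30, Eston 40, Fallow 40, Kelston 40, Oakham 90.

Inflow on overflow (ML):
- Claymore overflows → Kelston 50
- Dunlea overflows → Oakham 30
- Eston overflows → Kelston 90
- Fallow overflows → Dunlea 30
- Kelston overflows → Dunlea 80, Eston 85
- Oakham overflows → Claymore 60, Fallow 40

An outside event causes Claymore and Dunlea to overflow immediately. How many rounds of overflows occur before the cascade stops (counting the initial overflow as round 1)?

Round 1 — Claymore, Dunlea overflow (initial).
  Kelston: +50 → 50 ≥ 40
  Oakham: +30 → 30 < 90
Round 2 — Kelston overflows.
  Eston: +85 → 85 ≥ 40
Round 3 — Eston overflows.
No further overflows.

3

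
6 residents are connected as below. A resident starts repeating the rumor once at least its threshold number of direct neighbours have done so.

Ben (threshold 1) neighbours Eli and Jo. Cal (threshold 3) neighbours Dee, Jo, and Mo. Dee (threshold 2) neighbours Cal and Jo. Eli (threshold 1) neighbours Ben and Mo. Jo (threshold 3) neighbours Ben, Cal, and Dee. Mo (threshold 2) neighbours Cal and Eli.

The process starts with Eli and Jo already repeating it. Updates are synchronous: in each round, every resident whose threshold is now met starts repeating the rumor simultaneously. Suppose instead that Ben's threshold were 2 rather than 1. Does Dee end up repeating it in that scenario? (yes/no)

With Ben's threshold at 2:
Round 1 — Eli, Jo start repeating the rumor (initial).
Round 2 — checking thresholds:
  Ben: 2 of 2 neighbours ≥ 2, starts repeating the rumor.
  Cal: 1 of 3 neighbours < 3, not yet.
  Dee: 1 of 2 neighbours < 2, not yet.
  Mo: 1 of 2 neighbours < 2, not yet.
Round 3 — no new spreads; cascade stops.

no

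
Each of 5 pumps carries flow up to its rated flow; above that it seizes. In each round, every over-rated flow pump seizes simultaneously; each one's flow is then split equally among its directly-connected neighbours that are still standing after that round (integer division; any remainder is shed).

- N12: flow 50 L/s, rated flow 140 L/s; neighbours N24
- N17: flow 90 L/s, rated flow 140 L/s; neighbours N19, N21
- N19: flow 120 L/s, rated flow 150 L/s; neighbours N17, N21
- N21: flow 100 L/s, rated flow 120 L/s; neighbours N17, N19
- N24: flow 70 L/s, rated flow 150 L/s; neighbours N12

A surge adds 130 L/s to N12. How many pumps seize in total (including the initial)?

Round 1 — N12 at 180 > 140. N12 seizes.
  N12 sheds 180 L/s to N24: 180 each.
    N24: 70+180 = 250 > 150
Round 2 — N24 seizes.
  N24 sheds 250 L/s: no online neighbours, lost.
No further seizures.

2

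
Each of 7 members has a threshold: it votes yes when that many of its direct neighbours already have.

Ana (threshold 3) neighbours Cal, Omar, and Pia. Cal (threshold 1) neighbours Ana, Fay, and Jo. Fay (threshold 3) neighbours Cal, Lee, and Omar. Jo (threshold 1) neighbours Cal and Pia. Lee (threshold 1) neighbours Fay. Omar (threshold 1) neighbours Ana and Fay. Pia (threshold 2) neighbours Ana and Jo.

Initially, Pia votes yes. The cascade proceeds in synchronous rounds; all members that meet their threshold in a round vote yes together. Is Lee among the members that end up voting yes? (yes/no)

no

Round 1 — Pia votes yes (initial).
Round 2 — checking thresholds:
  Ana: 1 of 3 neighbours < 3, not yet.
  Jo: 1 of 2 neighbours ≥ 1, votes yes.
Round 3 — checking thresholds:
  Ana: 1 of 3 neighbours < 3, not yet.
  Cal: 1 of 3 neighbours ≥ 1, votes yes.
Round 4 — no new yes votes; cascade stops.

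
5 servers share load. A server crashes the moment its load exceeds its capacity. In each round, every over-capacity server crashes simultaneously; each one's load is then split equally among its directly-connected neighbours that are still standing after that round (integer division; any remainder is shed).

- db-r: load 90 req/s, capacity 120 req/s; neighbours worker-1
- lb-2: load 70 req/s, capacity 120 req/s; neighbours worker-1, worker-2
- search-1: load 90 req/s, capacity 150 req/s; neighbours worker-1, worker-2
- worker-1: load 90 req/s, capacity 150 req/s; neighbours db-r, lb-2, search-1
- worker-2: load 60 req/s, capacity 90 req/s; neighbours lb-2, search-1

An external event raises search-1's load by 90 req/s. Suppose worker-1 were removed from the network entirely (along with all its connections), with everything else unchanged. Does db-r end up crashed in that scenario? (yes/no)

With worker-1 removed:
Round 1 — search-1 at 180 > 150. search-1 crashes.
  search-1 sheds 180 req/s to worker-2: 180 each.
    worker-2: 60+180 = 240 > 90
Round 2 — worker-2 crashes.
  worker-2 sheds 240 req/s to lb-2: 240 each.
    lb-2: 70+240 = 310 > 120
Round 3 — lb-2 crashes.
  lb-2 sheds 310 req/s: no online neighbours, lost.
No further crashes.

no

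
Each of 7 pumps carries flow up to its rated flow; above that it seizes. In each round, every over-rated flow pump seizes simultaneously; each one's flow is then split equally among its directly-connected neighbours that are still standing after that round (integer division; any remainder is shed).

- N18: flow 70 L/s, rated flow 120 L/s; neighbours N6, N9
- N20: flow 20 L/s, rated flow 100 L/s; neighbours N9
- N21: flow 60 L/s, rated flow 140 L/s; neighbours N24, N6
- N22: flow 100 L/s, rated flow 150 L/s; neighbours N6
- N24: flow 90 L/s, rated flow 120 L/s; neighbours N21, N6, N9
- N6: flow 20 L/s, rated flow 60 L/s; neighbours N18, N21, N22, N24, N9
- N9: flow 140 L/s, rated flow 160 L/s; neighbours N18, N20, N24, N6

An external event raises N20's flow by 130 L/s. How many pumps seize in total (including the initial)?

Round 1 — N20 at 150 > 100. N20 seizes.
  N20 sheds 150 L/s to N9: 150 each.
    N9: 140+150 = 290 > 160
Round 2 — N9 seizes.
  N9 sheds 290 L/s to N18, N24, N6: 96 each (2 lost).
    N18: 70+96 = 166 > 120
    N24: 90+96 = 186 > 120
    N6: 20+96 = 116 > 60
Round 3 — N18, N24, N6 seize.
  N18 sheds 166 L/s: no online neighbours, lost.
  N24 sheds 186 L/s to N21: 186 each.
    N21: 60+186 = 246 > 140
  N6 sheds 116 L/s to N21, N22: 58 each.
    N21: 246+58 = 304 > 140
    N22: 100+58 = 158 > 150
Round 4 — N21, N22 seize.
  N21 sheds 304 L/s: no online neighbours, lost.
  N22 sheds 158 L/s: no online neighbours, lost.
No further seizures.

7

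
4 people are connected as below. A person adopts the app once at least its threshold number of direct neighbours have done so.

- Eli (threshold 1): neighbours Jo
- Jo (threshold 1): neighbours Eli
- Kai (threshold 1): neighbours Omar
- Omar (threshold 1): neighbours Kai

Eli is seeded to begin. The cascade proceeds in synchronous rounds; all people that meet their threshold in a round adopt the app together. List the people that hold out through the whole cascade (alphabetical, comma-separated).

Round 1 — Eli adopts the app (initial).
Round 2 — checking thresholds:
  Jo: 1 of 1 neighbours ≥ 1, adopts the app.
Round 3 — no new adoptions; cascade stops.

Kai, Omar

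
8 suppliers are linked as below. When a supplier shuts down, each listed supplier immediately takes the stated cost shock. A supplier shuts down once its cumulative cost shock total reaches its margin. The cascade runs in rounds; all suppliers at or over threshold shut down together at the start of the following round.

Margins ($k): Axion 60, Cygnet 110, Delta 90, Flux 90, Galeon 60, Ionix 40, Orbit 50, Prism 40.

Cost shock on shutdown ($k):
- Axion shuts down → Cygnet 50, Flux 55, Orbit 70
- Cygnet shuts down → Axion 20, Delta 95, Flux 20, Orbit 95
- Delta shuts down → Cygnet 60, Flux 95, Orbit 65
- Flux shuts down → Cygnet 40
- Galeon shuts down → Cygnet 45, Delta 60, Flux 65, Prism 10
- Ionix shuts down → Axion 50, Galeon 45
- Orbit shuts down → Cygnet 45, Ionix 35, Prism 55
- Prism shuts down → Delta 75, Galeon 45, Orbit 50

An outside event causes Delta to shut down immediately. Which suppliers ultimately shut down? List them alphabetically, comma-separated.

Cygnet, Delta, Flux, Orbit, Prism

Round 1 — Delta shuts down (initial).
  Cygnet: +60 → 60 < 110
  Flux: +95 → 95 ≥ 90
  Orbit: +65 → 65 ≥ 50
Round 2 — Flux, Orbit shut down.
  Cygnet: +40+45 → 145 ≥ 110
  Ionix: +35 → 35 < 40
  Prism: +55 → 55 ≥ 40
Round 3 — Cygnet, Prism shut down.
  Axion: +20 → 20 < 60
  Galeon: +45 → 45 < 60
No further shutdowns.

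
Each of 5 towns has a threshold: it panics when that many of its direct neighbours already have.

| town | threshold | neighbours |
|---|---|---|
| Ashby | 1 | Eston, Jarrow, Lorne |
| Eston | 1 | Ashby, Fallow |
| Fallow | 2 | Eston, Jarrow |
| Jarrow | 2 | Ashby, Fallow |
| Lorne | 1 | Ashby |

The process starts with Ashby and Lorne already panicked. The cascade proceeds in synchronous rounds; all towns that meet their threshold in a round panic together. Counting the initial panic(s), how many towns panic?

Round 1 — Ashby, Lorne panic (initial).
Round 2 — checking thresholds:
  Eston: 1 of 2 neighbours ≥ 1, panics.
  Jarrow: 1 of 2 neighbours < 2, holds.
Round 3 — no new panics; cascade stops.

3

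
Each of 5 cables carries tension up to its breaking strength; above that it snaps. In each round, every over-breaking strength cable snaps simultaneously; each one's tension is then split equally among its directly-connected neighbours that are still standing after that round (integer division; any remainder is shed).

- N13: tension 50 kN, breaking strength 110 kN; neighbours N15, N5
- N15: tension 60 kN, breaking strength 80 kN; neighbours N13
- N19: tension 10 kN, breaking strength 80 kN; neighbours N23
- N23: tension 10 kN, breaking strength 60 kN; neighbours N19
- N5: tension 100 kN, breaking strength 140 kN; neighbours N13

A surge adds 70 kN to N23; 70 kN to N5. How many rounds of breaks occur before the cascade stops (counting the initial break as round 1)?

Round 1 — N23 at 80 > 60; N5 at 170 > 140. N23, N5 snap.
  N23 sheds 80 kN to N19: 80 each.
    N19: 10+80 = 90 > 80
  N5 sheds 170 kN to N13: 170 each.
    N13: 50+170 = 220 > 110
Round 2 — N13, N19 snap.
  N13 sheds 220 kN to N15: 220 each.
    N15: 60+220 = 280 > 80
  N19 sheds 90 kN: no online neighbours, lost.
Round 3 — N15 snaps.
  N15 sheds 280 kN: no online neighbours, lost.
No further breaks.

3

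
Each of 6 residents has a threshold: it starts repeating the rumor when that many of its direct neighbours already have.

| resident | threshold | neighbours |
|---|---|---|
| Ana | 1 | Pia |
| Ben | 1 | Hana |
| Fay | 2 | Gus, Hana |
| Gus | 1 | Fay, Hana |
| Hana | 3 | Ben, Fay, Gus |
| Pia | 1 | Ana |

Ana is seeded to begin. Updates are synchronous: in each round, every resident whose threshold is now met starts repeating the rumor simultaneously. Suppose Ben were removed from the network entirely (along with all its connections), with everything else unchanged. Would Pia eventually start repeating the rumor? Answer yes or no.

yes

With Ben removed:
Round 1 — Ana starts repeating the rumor (initial).
Round 2 — checking thresholds:
  Pia: 1 of 1 neighbours ≥ 1, starts repeating the rumor.
Round 3 — no new spreads; cascade stops.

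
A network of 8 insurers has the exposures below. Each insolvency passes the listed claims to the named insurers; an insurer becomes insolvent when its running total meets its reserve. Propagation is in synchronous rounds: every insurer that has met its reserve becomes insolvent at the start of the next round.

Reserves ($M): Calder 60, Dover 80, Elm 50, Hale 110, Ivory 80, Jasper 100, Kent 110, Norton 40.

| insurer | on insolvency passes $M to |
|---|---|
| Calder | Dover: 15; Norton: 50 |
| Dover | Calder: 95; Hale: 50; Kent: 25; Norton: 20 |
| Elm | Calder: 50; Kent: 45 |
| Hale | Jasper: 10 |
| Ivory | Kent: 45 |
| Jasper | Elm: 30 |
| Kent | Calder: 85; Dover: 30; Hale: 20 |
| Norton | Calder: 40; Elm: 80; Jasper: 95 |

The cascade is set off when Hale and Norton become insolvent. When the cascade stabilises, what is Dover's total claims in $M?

15

Round 1 — Hale, Norton become insolvent (initial).
  Calder: +40 → 40 < 60
  Elm: +80 → 80 ≥ 50
  Jasper: +10+95 → 105 ≥ 100
Round 2 — Elm, Jasper become insolvent.
  Calder: +50 → 90 ≥ 60
  Kent: +45 → 45 < 110
Round 3 — Calder becomes insolvent.
  Dover: +15 → 15 < 80
No further insolvencies.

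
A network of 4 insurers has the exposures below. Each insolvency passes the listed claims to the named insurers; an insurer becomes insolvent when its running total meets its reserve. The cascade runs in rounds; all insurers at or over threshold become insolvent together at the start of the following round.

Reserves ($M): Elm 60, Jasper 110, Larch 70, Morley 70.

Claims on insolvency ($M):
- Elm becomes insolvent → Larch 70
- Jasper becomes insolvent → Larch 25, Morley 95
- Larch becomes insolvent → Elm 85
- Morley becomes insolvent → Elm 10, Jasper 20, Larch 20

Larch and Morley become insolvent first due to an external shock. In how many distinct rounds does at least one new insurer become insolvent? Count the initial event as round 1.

2

Round 1 — Larch, Morley become insolvent (initial).
  Elm: +85+10 → 95 ≥ 60
  Jasper: +20 → 20 < 110
Round 2 — Elm becomes insolvent.
No further insolvencies.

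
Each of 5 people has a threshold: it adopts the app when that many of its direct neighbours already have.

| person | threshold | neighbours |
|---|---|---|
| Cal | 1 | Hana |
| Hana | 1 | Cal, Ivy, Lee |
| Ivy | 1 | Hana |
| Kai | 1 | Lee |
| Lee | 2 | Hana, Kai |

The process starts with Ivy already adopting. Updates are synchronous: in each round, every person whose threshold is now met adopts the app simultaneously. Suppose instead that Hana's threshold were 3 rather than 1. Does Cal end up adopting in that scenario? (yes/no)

With Hana's threshold at 3:
Round 1 — Ivy adopts the app (initial).
Round 2 — no new adoptions; cascade stops.

no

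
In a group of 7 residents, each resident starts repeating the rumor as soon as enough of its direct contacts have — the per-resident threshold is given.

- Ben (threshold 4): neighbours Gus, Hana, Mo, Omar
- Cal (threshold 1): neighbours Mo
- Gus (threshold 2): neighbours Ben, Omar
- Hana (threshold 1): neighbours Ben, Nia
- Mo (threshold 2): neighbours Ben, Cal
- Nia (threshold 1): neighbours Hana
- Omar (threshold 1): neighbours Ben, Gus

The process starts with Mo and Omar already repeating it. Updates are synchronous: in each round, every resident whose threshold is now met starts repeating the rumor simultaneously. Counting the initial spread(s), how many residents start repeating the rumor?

3

Round 1 — Mo, Omar start repeating the rumor (initial).
Round 2 — checking thresholds:
  Ben: 2 of 4 neighbours < 4, below threshold.
  Cal: 1 of 1 neighbours ≥ 1, starts repeating the rumor.
  Gus: 1 of 2 neighbours < 2, below threshold.
Round 3 — no new spreads; cascade stops.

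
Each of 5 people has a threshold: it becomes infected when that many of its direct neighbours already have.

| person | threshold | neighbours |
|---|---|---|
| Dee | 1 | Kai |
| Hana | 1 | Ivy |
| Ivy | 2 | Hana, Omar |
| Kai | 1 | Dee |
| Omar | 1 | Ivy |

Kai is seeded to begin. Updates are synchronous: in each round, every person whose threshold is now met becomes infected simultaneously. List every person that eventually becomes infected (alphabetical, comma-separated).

Dee, Kai

Round 1 — Kai becomes infected (initial).
Round 2 — checking thresholds:
  Dee: 1 of 1 neighbours ≥ 1, becomes infected.
Round 3 — no new infections; cascade stops.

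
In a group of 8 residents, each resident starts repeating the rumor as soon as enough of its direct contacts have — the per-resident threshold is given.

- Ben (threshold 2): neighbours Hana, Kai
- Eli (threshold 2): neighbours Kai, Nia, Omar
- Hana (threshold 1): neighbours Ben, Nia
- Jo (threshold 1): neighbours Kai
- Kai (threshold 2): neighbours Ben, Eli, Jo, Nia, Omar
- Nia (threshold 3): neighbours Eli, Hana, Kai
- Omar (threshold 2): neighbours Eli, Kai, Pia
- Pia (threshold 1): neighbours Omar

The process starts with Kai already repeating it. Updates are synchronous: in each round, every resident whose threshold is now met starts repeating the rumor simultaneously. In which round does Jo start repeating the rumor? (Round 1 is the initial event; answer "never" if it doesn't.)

Round 1 — Kai starts repeating the rumor (initial).
Round 2 — checking thresholds:
  Ben: 1 of 2 neighbours < 2, below threshold.
  Eli: 1 of 3 neighbours < 2, below threshold.
  Jo: 1 of 1 neighbours ≥ 1, starts repeating the rumor.
  Nia: 1 of 3 neighbours < 3, below threshold.
  Omar: 1 of 3 neighbours < 2, below threshold.
Round 3 — no new spreads; cascade stops.

2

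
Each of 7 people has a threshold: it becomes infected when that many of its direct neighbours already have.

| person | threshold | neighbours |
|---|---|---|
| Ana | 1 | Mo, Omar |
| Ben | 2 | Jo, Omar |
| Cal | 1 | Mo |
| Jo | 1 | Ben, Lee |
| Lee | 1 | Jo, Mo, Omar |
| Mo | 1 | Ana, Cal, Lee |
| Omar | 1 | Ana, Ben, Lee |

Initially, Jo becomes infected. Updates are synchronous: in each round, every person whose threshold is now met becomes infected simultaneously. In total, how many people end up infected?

Round 1 — Jo becomes infected (initial).
Round 2 — checking thresholds:
  Ben: 1 of 2 neighbours < 2, below threshold.
  Lee: 1 of 3 neighbours ≥ 1, becomes infected.
Round 3 — checking thresholds:
  Ben: 1 of 2 neighbours < 2, below threshold.
  Mo: 1 of 3 neighbours ≥ 1, becomes infected.
  Omar: 1 of 3 neighbours ≥ 1, becomes infected.
Round 4 — checking thresholds:
  Ana: 2 of 2 neighbours ≥ 1, becomes infected.
  Ben: 2 of 2 neighbours ≥ 2, becomes infected.
  Cal: 1 of 1 neighbours ≥ 1, becomes infected.
Round 5 — no new infections; cascade stops.

7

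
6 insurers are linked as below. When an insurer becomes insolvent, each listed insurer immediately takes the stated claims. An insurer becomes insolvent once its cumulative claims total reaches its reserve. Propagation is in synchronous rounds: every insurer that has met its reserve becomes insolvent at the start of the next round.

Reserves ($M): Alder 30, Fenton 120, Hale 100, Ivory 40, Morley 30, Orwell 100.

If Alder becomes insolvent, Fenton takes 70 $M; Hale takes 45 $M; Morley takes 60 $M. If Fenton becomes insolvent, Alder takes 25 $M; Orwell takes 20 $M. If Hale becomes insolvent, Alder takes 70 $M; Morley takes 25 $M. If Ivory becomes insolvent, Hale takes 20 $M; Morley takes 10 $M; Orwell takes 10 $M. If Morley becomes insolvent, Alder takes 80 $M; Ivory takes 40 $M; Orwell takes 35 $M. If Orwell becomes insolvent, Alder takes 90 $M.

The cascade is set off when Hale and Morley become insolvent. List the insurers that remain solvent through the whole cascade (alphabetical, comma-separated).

Round 1 — Hale, Morley become insolvent (initial).
  Alder: +70+80 → 150 ≥ 30
  Ivory: +40 → 40 ≥ 40
  Orwell: +35 → 35 < 100
Round 2 — Alder, Ivory become insolvent.
  Fenton: +70 → 70 < 120
  Orwell: +10 → 45 < 100
No further insolvencies.

Fenton, Orwell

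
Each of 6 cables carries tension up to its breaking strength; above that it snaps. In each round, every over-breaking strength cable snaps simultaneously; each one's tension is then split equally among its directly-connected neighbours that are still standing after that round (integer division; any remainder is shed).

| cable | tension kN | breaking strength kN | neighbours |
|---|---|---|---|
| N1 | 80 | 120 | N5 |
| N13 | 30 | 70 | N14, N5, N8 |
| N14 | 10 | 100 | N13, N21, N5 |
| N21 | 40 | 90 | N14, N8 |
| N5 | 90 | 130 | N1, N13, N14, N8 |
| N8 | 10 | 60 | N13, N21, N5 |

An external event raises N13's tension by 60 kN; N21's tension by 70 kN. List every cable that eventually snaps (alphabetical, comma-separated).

N1, N13, N14, N21, N5, N8

Round 1 — N13 at 90 > 70; N21 at 110 > 90. N13, N21 snap.
  N13 sheds 90 kN to N14, N5, N8: 30 each.
    N14: 10+30 = 40 ≤ 100
    N5: 90+30 = 120 ≤ 130
    N8: 10+30 = 40 ≤ 60
  N21 sheds 110 kN to N14, N8: 55 each.
    N14: 40+55 = 95 ≤ 100
    N8: 40+55 = 95 > 60
Round 2 — N8 snaps.
  N8 sheds 95 kN to N5: 95 each.
    N5: 120+95 = 215 > 130
Round 3 — N5 snaps.
  N5 sheds 215 kN to N1, N14: 107 each (1 lost).
    N1: 80+107 = 187 > 120
    N14: 95+107 = 202 > 100
Round 4 — N1, N14 snap.
  N1 sheds 187 kN: no online neighbours, lost.
  N14 sheds 202 kN: no online neighbours, lost.
No further breaks.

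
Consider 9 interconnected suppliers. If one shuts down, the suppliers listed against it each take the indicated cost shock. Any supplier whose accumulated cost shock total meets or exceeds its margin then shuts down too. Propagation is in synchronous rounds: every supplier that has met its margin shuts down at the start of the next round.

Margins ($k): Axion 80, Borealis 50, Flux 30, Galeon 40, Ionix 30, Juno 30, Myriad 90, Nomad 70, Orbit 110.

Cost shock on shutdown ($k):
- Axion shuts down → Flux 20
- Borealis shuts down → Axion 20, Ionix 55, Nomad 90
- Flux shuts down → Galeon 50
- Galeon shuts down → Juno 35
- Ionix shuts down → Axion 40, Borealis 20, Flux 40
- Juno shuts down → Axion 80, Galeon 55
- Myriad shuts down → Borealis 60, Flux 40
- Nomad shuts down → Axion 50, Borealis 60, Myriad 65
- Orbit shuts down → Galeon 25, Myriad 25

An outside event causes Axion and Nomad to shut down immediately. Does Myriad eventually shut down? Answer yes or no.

no

Round 1 — Axion, Nomad shut down (initial).
  Borealis: +60 → 60 ≥ 50
  Flux: +20 → 20 < 30
  Myriad: +65 → 65 < 90
Round 2 — Borealis shuts down.
  Ionix: +55 → 55 ≥ 30
Round 3 — Ionix shuts down.
  Flux: +40 → 60 ≥ 30
Round 4 — Flux shuts down.
  Galeon: +50 → 50 ≥ 40
Round 5 — Galeon shuts down.
  Juno: +35 → 35 ≥ 30
Round 6 — Juno shuts down.
No further shutdowns.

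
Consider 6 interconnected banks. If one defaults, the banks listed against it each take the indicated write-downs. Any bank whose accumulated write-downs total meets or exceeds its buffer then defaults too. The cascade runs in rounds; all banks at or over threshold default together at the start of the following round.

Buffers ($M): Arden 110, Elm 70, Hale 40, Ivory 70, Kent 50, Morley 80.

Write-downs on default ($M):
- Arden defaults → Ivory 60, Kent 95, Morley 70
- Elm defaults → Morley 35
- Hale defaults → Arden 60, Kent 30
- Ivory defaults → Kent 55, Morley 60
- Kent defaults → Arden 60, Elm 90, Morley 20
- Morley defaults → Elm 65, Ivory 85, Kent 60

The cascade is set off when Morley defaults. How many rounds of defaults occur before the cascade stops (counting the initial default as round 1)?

Round 1 — Morley defaults (initial).
  Elm: +65 → 65 < 70
  Ivory: +85 → 85 ≥ 70
  Kent: +60 → 60 ≥ 50
Round 2 — Ivory, Kent default.
  Arden: +60 → 60 < 110
  Elm: +90 → 155 ≥ 70
Round 3 — Elm defaults.
No further defaults.

3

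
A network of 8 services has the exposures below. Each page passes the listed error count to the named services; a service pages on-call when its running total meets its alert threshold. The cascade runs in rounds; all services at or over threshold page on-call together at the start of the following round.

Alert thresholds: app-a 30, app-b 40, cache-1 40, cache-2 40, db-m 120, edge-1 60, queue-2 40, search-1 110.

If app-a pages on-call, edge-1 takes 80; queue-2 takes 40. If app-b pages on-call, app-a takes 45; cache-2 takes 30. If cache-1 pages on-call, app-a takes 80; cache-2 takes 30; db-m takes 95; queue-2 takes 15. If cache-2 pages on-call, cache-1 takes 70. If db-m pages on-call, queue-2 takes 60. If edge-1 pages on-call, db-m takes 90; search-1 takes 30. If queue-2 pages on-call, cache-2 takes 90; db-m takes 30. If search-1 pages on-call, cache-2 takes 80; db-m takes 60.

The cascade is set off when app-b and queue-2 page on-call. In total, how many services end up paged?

Round 1 — app-b, queue-2 page on-call (initial).
  app-a: +45 → 45 ≥ 30
  cache-2: +30+90 → 120 ≥ 40
  db-m: +30 → 30 < 120
Round 2 — app-a, cache-2 page on-call.
  cache-1: +70 → 70 ≥ 40
  edge-1: +80 → 80 ≥ 60
Round 3 — cache-1, edge-1 page on-call.
  db-m: +95+90 → 215 ≥ 120
  search-1: +30 → 30 < 110
Round 4 — db-m pages on-call.
No further pages.

7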